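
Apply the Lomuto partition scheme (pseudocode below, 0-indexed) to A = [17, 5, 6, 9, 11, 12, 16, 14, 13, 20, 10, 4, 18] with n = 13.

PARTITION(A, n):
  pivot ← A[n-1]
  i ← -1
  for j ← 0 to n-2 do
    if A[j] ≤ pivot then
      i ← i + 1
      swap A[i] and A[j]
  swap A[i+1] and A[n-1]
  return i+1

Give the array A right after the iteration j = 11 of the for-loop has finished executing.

pivot=18, i=-1
j=0: 17≤18, i=0, swap(0,0) ⇒ [17, 5, 6, 9, 11, 12, 16, 14, 13, 20, 10, 4, 18]
j=1: 5≤18, i=1, swap(1,1) ⇒ [17, 5, 6, 9, 11, 12, 16, 14, 13, 20, 10, 4, 18]
j=2: 6≤18, i=2, swap(2,2) ⇒ [17, 5, 6, 9, 11, 12, 16, 14, 13, 20, 10, 4, 18]
j=3: 9≤18, i=3, swap(3,3) ⇒ [17, 5, 6, 9, 11, 12, 16, 14, 13, 20, 10, 4, 18]
j=4: 11≤18, i=4, swap(4,4) ⇒ [17, 5, 6, 9, 11, 12, 16, 14, 13, 20, 10, 4, 18]
j=5: 12≤18, i=5, swap(5,5) ⇒ [17, 5, 6, 9, 11, 12, 16, 14, 13, 20, 10, 4, 18]
j=6: 16≤18, i=6, swap(6,6) ⇒ [17, 5, 6, 9, 11, 12, 16, 14, 13, 20, 10, 4, 18]
j=7: 14≤18, i=7, swap(7,7) ⇒ [17, 5, 6, 9, 11, 12, 16, 14, 13, 20, 10, 4, 18]
j=8: 13≤18, i=8, swap(8,8) ⇒ [17, 5, 6, 9, 11, 12, 16, 14, 13, 20, 10, 4, 18]
j=9: 20>18, skip
j=10: 10≤18, i=9, swap(9,10) ⇒ [17, 5, 6, 9, 11, 12, 16, 14, 13, 10, 20, 4, 18]
j=11: 4≤18, i=10, swap(10,11) ⇒ [17, 5, 6, 9, 11, 12, 16, 14, 13, 10, 4, 20, 18]
(after j=11) A = [17, 5, 6, 9, 11, 12, 16, 14, 13, 10, 4, 20, 18]

[17, 5, 6, 9, 11, 12, 16, 14, 13, 10, 4, 20, 18]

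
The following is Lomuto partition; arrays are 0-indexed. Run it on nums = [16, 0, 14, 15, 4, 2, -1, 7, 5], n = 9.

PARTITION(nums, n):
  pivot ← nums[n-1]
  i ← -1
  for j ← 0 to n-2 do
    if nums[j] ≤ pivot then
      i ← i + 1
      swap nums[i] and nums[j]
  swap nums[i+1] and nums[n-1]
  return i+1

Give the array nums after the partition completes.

[0, 4, 2, -1, 5, 14, 15, 7, 16]

pivot = nums[8] = 5; i = -1
j=0: nums[0]=16 > 5 → no swap
j=1: nums[1]=0 ≤ 5 → i=0, swap nums[0],nums[1] → [0, 16, 14, 15, 4, 2, -1, 7, 5]
j=2: nums[2]=14 > 5 → no swap
j=3: nums[3]=15 > 5 → no swap
j=4: nums[4]=4 ≤ 5 → i=1, swap nums[1],nums[4] → [0, 4, 14, 15, 16, 2, -1, 7, 5]
j=5: nums[5]=2 ≤ 5 → i=2, swap nums[2],nums[5] → [0, 4, 2, 15, 16, 14, -1, 7, 5]
j=6: nums[6]=-1 ≤ 5 → i=3, swap nums[3],nums[6] → [0, 4, 2, -1, 16, 14, 15, 7, 5]
j=7: nums[7]=7 > 5 → no swap
final swap nums[4],nums[8] → [0, 4, 2, -1, 5, 14, 15, 7, 16]; return 4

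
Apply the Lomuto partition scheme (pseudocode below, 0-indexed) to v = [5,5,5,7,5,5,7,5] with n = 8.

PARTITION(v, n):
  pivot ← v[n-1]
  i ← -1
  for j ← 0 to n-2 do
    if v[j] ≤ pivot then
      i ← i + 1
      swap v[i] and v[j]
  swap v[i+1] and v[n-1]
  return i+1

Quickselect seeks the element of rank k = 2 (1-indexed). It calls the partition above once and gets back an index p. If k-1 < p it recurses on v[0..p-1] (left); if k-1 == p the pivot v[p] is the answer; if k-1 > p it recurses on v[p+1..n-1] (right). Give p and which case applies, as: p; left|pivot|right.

pivot=5, i=-1
j=0: 5≤5, i=0, swap(0,0) ⇒ [5,5,5,7,5,5,7,5]
j=1: 5≤5, i=1, swap(1,1) ⇒ [5,5,5,7,5,5,7,5]
j=2: 5≤5, i=2, swap(2,2) ⇒ [5,5,5,7,5,5,7,5]
j=3: 7>5, skip
j=4: 5≤5, i=3, swap(3,4) ⇒ [5,5,5,5,7,5,7,5]
j=5: 5≤5, i=4, swap(4,5) ⇒ [5,5,5,5,5,7,7,5]
j=6: 7>5, skip
swap(5,7) ⇒ [5,5,5,5,5,5,7,7]; return 5
p = 5; k-1 = 1 < 5 ⇒ left

5; left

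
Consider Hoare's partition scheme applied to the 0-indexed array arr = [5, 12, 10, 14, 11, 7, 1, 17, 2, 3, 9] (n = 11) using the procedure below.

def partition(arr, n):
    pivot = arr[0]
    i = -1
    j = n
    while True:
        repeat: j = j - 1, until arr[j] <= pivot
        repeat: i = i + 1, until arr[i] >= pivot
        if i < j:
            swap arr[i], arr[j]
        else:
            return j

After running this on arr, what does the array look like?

pivot=5
j stops at 9 (3), i stops at 0 (5); swap ⇒ [3, 12, 10, 14, 11, 7, 1, 17, 2, 5, 9]
j stops at 8 (2), i stops at 1 (12); swap ⇒ [3, 2, 10, 14, 11, 7, 1, 17, 12, 5, 9]
j stops at 6 (1), i stops at 2 (10); swap ⇒ [3, 2, 1, 14, 11, 7, 10, 17, 12, 5, 9]
j stops at 2, i stops at 3; i≥j ⇒ return 2. arr=[3, 2, 1, 14, 11, 7, 10, 17, 12, 5, 9]

[3, 2, 1, 14, 11, 7, 10, 17, 12, 5, 9]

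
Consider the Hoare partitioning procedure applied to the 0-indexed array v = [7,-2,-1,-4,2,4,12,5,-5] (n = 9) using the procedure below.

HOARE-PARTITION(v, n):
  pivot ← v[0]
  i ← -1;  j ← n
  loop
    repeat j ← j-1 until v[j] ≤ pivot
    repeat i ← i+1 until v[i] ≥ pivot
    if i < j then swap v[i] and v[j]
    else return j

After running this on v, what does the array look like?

[-5,-2,-1,-4,2,4,5,12,7]

pivot=7
j stops at 8 (-5), i stops at 0 (7); swap ⇒ [-5,-2,-1,-4,2,4,12,5,7]
j stops at 7 (5), i stops at 6 (12); swap ⇒ [-5,-2,-1,-4,2,4,5,12,7]
j stops at 6, i stops at 7; i≥j ⇒ return 6. v=[-5,-2,-1,-4,2,4,5,12,7]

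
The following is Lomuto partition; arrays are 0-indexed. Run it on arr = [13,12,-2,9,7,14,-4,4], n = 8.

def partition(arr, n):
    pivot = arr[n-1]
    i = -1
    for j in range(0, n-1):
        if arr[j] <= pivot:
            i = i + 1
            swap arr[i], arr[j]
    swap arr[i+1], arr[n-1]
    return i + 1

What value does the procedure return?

2

pivot = arr[7] = 4; i = -1
j=0: arr[0]=13 > 4 → no swap
j=1: arr[1]=12 > 4 → no swap
j=2: arr[2]=-2 ≤ 4 → i=0, swap arr[0],arr[2] → [-2,12,13,9,7,14,-4,4]
j=3: arr[3]=9 > 4 → no swap
j=4: arr[4]=7 > 4 → no swap
j=5: arr[5]=14 > 4 → no swap
j=6: arr[6]=-4 ≤ 4 → i=1, swap arr[1],arr[6] → [-2,-4,13,9,7,14,12,4]
final swap arr[2],arr[7] → [-2,-4,4,9,7,14,12,13]; return 2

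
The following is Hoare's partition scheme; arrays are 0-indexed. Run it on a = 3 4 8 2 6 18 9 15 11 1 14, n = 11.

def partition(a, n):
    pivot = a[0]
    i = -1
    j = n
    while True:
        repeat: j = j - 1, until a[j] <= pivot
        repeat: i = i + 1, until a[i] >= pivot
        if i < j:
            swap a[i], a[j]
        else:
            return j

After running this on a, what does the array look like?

1 2 8 4 6 18 9 15 11 3 14

pivot = a[0] = 3; i = -1, j = 11
j→9 (a[9]=1≤3), i→0 (a[0]=3≥3); i<j, swap → 1 4 8 2 6 18 9 15 11 3 14
j→3 (a[3]=2≤3), i→1 (a[1]=4≥3); i<j, swap → 1 2 8 4 6 18 9 15 11 3 14
j→1, i→2; i≥j, return j=1. a = 1 2 8 4 6 18 9 15 11 3 14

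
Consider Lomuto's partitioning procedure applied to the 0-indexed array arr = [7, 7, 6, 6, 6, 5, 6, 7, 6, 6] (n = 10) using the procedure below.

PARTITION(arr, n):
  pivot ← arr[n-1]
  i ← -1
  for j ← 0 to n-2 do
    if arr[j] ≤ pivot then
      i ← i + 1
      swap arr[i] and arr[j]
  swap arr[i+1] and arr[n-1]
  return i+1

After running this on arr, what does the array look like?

pivot = arr[9] = 6; i = -1
j=0: arr[0]=7 > 6 → no swap
j=1: arr[1]=7 > 6 → no swap
j=2: arr[2]=6 ≤ 6 → i=0, swap arr[0],arr[2] → [6, 7, 7, 6, 6, 5, 6, 7, 6, 6]
j=3: arr[3]=6 ≤ 6 → i=1, swap arr[1],arr[3] → [6, 6, 7, 7, 6, 5, 6, 7, 6, 6]
j=4: arr[4]=6 ≤ 6 → i=2, swap arr[2],arr[4] → [6, 6, 6, 7, 7, 5, 6, 7, 6, 6]
j=5: arr[5]=5 ≤ 6 → i=3, swap arr[3],arr[5] → [6, 6, 6, 5, 7, 7, 6, 7, 6, 6]
j=6: arr[6]=6 ≤ 6 → i=4, swap arr[4],arr[6] → [6, 6, 6, 5, 6, 7, 7, 7, 6, 6]
j=7: arr[7]=7 > 6 → no swap
j=8: arr[8]=6 ≤ 6 → i=5, swap arr[5],arr[8] → [6, 6, 6, 5, 6, 6, 7, 7, 7, 6]
final swap arr[6],arr[9] → [6, 6, 6, 5, 6, 6, 6, 7, 7, 7]; return 6

[6, 6, 6, 5, 6, 6, 6, 7, 7, 7]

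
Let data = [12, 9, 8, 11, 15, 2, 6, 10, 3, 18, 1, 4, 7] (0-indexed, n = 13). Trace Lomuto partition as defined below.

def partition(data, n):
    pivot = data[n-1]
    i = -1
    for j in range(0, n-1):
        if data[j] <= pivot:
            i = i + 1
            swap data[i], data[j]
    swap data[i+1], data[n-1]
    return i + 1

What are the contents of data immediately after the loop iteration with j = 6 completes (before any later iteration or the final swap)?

[2, 6, 8, 11, 15, 12, 9, 10, 3, 18, 1, 4, 7]

pivot = data[12] = 7; i = -1
j=0: data[0]=12 > 7 → no swap
j=1: data[1]=9 > 7 → no swap
j=2: data[2]=8 > 7 → no swap
j=3: data[3]=11 > 7 → no swap
j=4: data[4]=15 > 7 → no swap
j=5: data[5]=2 ≤ 7 → i=0, swap data[0],data[5] → [2, 9, 8, 11, 15, 12, 6, 10, 3, 18, 1, 4, 7]
j=6: data[6]=6 ≤ 7 → i=1, swap data[1],data[6] → [2, 6, 8, 11, 15, 12, 9, 10, 3, 18, 1, 4, 7]
(after j=6) data = [2, 6, 8, 11, 15, 12, 9, 10, 3, 18, 1, 4, 7]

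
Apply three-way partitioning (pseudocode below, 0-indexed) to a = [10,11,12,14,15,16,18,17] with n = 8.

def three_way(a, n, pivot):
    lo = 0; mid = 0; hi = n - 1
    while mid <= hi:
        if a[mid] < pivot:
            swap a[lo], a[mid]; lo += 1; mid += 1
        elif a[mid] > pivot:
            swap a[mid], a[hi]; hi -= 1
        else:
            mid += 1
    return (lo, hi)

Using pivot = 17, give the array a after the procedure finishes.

[10,11,12,14,15,16,17,18]

pivot = 17; lo=0, mid=0, hi=7
a[mid]=10<17: swap a[0],a[0]; lo=1,mid=1 → [10,11,12,14,15,16,18,17]
a[mid]=11<17: swap a[1],a[1]; lo=2,mid=2 → [10,11,12,14,15,16,18,17]
a[mid]=12<17: swap a[2],a[2]; lo=3,mid=3 → [10,11,12,14,15,16,18,17]
a[mid]=14<17: swap a[3],a[3]; lo=4,mid=4 → [10,11,12,14,15,16,18,17]
a[mid]=15<17: swap a[4],a[4]; lo=5,mid=5 → [10,11,12,14,15,16,18,17]
a[mid]=16<17: swap a[5],a[5]; lo=6,mid=6 → [10,11,12,14,15,16,18,17]
a[mid]=18>17: swap a[6],a[7]; hi=6 → [10,11,12,14,15,16,17,18]
a[mid]=17=17: mid=7
end: lo=6, hi=6; a = [10,11,12,14,15,16,17,18]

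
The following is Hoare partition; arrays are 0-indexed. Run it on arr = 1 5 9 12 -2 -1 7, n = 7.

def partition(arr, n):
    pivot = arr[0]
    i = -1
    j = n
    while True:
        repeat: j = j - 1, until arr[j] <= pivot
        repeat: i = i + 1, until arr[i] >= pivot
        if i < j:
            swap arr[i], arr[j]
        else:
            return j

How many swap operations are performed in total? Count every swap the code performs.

pivot=1
j stops at 5 (-1), i stops at 0 (1); swap ⇒ -1 5 9 12 -2 1 7
j stops at 4 (-2), i stops at 1 (5); swap ⇒ -1 -2 9 12 5 1 7
j stops at 1, i stops at 2; i≥j ⇒ return 1. arr=-1 -2 9 12 5 1 7

2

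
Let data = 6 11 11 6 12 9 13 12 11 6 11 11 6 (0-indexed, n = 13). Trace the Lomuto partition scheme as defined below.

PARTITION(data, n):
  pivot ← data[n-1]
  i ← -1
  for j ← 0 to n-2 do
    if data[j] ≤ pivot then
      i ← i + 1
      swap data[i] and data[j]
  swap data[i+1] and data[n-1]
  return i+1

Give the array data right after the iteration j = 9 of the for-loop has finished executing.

pivot=6, i=-1
j=0: 6≤6, i=0, swap(0,0) ⇒ 6 11 11 6 12 9 13 12 11 6 11 11 6
j=1: 11>6, skip
j=2: 11>6, skip
j=3: 6≤6, i=1, swap(1,3) ⇒ 6 6 11 11 12 9 13 12 11 6 11 11 6
j=4: 12>6, skip
j=5: 9>6, skip
j=6: 13>6, skip
j=7: 12>6, skip
j=8: 11>6, skip
j=9: 6≤6, i=2, swap(2,9) ⇒ 6 6 6 11 12 9 13 12 11 11 11 11 6
(after j=9) data = 6 6 6 11 12 9 13 12 11 11 11 11 6

6 6 6 11 12 9 13 12 11 11 11 11 6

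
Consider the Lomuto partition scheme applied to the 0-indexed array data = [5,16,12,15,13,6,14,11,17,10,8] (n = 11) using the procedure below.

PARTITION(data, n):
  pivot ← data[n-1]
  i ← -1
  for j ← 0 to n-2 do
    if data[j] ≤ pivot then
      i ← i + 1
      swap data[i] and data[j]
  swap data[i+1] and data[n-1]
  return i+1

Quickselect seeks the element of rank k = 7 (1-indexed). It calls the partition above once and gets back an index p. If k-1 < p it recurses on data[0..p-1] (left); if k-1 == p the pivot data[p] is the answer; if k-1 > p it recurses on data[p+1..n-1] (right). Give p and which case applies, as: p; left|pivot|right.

pivot = data[10] = 8; i = -1
j=0: data[0]=5 ≤ 8 → i=0, swap data[0],data[0] (no change) → [5,16,12,15,13,6,14,11,17,10,8]
j=1: data[1]=16 > 8 → no swap
j=2: data[2]=12 > 8 → no swap
j=3: data[3]=15 > 8 → no swap
j=4: data[4]=13 > 8 → no swap
j=5: data[5]=6 ≤ 8 → i=1, swap data[1],data[5] → [5,6,12,15,13,16,14,11,17,10,8]
j=6: data[6]=14 > 8 → no swap
j=7: data[7]=11 > 8 → no swap
j=8: data[8]=17 > 8 → no swap
j=9: data[9]=10 > 8 → no swap
final swap data[2],data[10] → [5,6,8,15,13,16,14,11,17,10,12]; return 2
p = 2; k-1 = 6 > 2 ⇒ right

2; right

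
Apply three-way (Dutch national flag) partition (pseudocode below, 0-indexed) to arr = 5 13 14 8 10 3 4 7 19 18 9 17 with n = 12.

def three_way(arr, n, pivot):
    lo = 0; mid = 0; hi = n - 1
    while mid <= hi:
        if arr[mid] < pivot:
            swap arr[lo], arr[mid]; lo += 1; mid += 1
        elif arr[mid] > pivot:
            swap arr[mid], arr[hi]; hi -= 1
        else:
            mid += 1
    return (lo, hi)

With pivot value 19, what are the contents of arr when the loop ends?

pivot = 19; lo=0, mid=0, hi=11
arr[mid]=5<19: swap arr[0],arr[0]; lo=1,mid=1 → 5 13 14 8 10 3 4 7 19 18 9 17
arr[mid]=13<19: swap arr[1],arr[1]; lo=2,mid=2 → 5 13 14 8 10 3 4 7 19 18 9 17
arr[mid]=14<19: swap arr[2],arr[2]; lo=3,mid=3 → 5 13 14 8 10 3 4 7 19 18 9 17
arr[mid]=8<19: swap arr[3],arr[3]; lo=4,mid=4 → 5 13 14 8 10 3 4 7 19 18 9 17
arr[mid]=10<19: swap arr[4],arr[4]; lo=5,mid=5 → 5 13 14 8 10 3 4 7 19 18 9 17
arr[mid]=3<19: swap arr[5],arr[5]; lo=6,mid=6 → 5 13 14 8 10 3 4 7 19 18 9 17
arr[mid]=4<19: swap arr[6],arr[6]; lo=7,mid=7 → 5 13 14 8 10 3 4 7 19 18 9 17
arr[mid]=7<19: swap arr[7],arr[7]; lo=8,mid=8 → 5 13 14 8 10 3 4 7 19 18 9 17
arr[mid]=19=19: mid=9
arr[mid]=18<19: swap arr[8],arr[9]; lo=9,mid=10 → 5 13 14 8 10 3 4 7 18 19 9 17
arr[mid]=9<19: swap arr[9],arr[10]; lo=10,mid=11 → 5 13 14 8 10 3 4 7 18 9 19 17
arr[mid]=17<19: swap arr[10],arr[11]; lo=11,mid=12 → 5 13 14 8 10 3 4 7 18 9 17 19
end: lo=11, hi=11; arr = 5 13 14 8 10 3 4 7 18 9 17 19

5 13 14 8 10 3 4 7 18 9 17 19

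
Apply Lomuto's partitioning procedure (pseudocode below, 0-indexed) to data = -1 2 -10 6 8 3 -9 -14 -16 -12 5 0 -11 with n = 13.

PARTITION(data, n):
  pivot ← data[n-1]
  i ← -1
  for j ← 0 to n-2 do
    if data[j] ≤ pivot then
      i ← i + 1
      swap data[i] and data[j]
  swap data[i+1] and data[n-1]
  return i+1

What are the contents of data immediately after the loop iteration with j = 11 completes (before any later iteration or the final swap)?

pivot = data[12] = -11; i = -1
j=0: data[0]=-1 > -11 → no swap
j=1: data[1]=2 > -11 → no swap
j=2: data[2]=-10 > -11 → no swap
j=3: data[3]=6 > -11 → no swap
j=4: data[4]=8 > -11 → no swap
j=5: data[5]=3 > -11 → no swap
j=6: data[6]=-9 > -11 → no swap
j=7: data[7]=-14 ≤ -11 → i=0, swap data[0],data[7] → -14 2 -10 6 8 3 -9 -1 -16 -12 5 0 -11
j=8: data[8]=-16 ≤ -11 → i=1, swap data[1],data[8] → -14 -16 -10 6 8 3 -9 -1 2 -12 5 0 -11
j=9: data[9]=-12 ≤ -11 → i=2, swap data[2],data[9] → -14 -16 -12 6 8 3 -9 -1 2 -10 5 0 -11
j=10: data[10]=5 > -11 → no swap
j=11: data[11]=0 > -11 → no swap
(after j=11) data = -14 -16 -12 6 8 3 -9 -1 2 -10 5 0 -11

-14 -16 -12 6 8 3 -9 -1 2 -10 5 0 -11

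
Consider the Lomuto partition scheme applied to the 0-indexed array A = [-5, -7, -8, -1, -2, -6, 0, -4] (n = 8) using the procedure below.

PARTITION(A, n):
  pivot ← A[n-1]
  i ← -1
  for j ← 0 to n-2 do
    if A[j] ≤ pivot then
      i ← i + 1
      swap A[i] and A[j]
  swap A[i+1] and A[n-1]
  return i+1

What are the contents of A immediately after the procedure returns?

pivot = A[7] = -4; i = -1
j=0: A[0]=-5 ≤ -4 → i=0, swap A[0],A[0] (no change) → [-5, -7, -8, -1, -2, -6, 0, -4]
j=1: A[1]=-7 ≤ -4 → i=1, swap A[1],A[1] (no change) → [-5, -7, -8, -1, -2, -6, 0, -4]
j=2: A[2]=-8 ≤ -4 → i=2, swap A[2],A[2] (no change) → [-5, -7, -8, -1, -2, -6, 0, -4]
j=3: A[3]=-1 > -4 → no swap
j=4: A[4]=-2 > -4 → no swap
j=5: A[5]=-6 ≤ -4 → i=3, swap A[3],A[5] → [-5, -7, -8, -6, -2, -1, 0, -4]
j=6: A[6]=0 > -4 → no swap
final swap A[4],A[7] → [-5, -7, -8, -6, -4, -1, 0, -2]; return 4

[-5, -7, -8, -6, -4, -1, 0, -2]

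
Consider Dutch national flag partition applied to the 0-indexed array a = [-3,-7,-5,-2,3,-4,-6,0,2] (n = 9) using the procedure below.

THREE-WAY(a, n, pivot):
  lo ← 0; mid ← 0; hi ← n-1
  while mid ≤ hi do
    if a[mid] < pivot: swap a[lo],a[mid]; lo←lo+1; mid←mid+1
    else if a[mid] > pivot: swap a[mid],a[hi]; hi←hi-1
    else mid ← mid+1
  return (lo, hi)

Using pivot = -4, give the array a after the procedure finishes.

[-6,-7,-5,-4,3,-2,0,2,-3]

pivot = -4; lo=0, mid=0, hi=8
a[mid]=-3>-4: swap a[0],a[8]; hi=7 → [2,-7,-5,-2,3,-4,-6,0,-3]
a[mid]=2>-4: swap a[0],a[7]; hi=6 → [0,-7,-5,-2,3,-4,-6,2,-3]
a[mid]=0>-4: swap a[0],a[6]; hi=5 → [-6,-7,-5,-2,3,-4,0,2,-3]
a[mid]=-6<-4: swap a[0],a[0]; lo=1,mid=1 → [-6,-7,-5,-2,3,-4,0,2,-3]
a[mid]=-7<-4: swap a[1],a[1]; lo=2,mid=2 → [-6,-7,-5,-2,3,-4,0,2,-3]
a[mid]=-5<-4: swap a[2],a[2]; lo=3,mid=3 → [-6,-7,-5,-2,3,-4,0,2,-3]
a[mid]=-2>-4: swap a[3],a[5]; hi=4 → [-6,-7,-5,-4,3,-2,0,2,-3]
a[mid]=-4=-4: mid=4
a[mid]=3>-4: swap a[4],a[4]; hi=3 → [-6,-7,-5,-4,3,-2,0,2,-3]
end: lo=3, hi=3; a = [-6,-7,-5,-4,3,-2,0,2,-3]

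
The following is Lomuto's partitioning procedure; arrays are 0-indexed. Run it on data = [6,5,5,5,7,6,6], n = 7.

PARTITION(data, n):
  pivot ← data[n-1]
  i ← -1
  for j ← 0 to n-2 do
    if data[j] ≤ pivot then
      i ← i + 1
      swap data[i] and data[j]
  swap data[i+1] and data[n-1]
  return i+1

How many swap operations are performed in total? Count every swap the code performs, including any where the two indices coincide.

pivot=6, i=-1
j=0: 6≤6, i=0, swap(0,0) ⇒ [6,5,5,5,7,6,6]
j=1: 5≤6, i=1, swap(1,1) ⇒ [6,5,5,5,7,6,6]
j=2: 5≤6, i=2, swap(2,2) ⇒ [6,5,5,5,7,6,6]
j=3: 5≤6, i=3, swap(3,3) ⇒ [6,5,5,5,7,6,6]
j=4: 7>6, skip
j=5: 6≤6, i=4, swap(4,5) ⇒ [6,5,5,5,6,7,6]
swap(5,6) ⇒ [6,5,5,5,6,6,7]; return 5

6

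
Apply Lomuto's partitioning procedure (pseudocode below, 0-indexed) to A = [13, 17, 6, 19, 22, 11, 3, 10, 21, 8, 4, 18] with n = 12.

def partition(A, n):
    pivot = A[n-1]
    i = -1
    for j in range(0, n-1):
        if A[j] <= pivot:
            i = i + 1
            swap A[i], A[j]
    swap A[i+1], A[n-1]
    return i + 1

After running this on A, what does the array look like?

[13, 17, 6, 11, 3, 10, 8, 4, 18, 22, 19, 21]

pivot = A[11] = 18; i = -1
j=0: A[0]=13 ≤ 18 → i=0, swap A[0],A[0] (no change) → [13, 17, 6, 19, 22, 11, 3, 10, 21, 8, 4, 18]
j=1: A[1]=17 ≤ 18 → i=1, swap A[1],A[1] (no change) → [13, 17, 6, 19, 22, 11, 3, 10, 21, 8, 4, 18]
j=2: A[2]=6 ≤ 18 → i=2, swap A[2],A[2] (no change) → [13, 17, 6, 19, 22, 11, 3, 10, 21, 8, 4, 18]
j=3: A[3]=19 > 18 → no swap
j=4: A[4]=22 > 18 → no swap
j=5: A[5]=11 ≤ 18 → i=3, swap A[3],A[5] → [13, 17, 6, 11, 22, 19, 3, 10, 21, 8, 4, 18]
j=6: A[6]=3 ≤ 18 → i=4, swap A[4],A[6] → [13, 17, 6, 11, 3, 19, 22, 10, 21, 8, 4, 18]
j=7: A[7]=10 ≤ 18 → i=5, swap A[5],A[7] → [13, 17, 6, 11, 3, 10, 22, 19, 21, 8, 4, 18]
j=8: A[8]=21 > 18 → no swap
j=9: A[9]=8 ≤ 18 → i=6, swap A[6],A[9] → [13, 17, 6, 11, 3, 10, 8, 19, 21, 22, 4, 18]
j=10: A[10]=4 ≤ 18 → i=7, swap A[7],A[10] → [13, 17, 6, 11, 3, 10, 8, 4, 21, 22, 19, 18]
final swap A[8],A[11] → [13, 17, 6, 11, 3, 10, 8, 4, 18, 22, 19, 21]; return 8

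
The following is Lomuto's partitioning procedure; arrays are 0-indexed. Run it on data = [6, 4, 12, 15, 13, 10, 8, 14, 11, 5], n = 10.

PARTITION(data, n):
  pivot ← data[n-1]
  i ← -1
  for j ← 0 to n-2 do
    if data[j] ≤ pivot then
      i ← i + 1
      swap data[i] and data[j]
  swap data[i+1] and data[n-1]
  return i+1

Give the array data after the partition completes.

[4, 5, 12, 15, 13, 10, 8, 14, 11, 6]

pivot=5, i=-1
j=0: 6>5, skip
j=1: 4≤5, i=0, swap(0,1) ⇒ [4, 6, 12, 15, 13, 10, 8, 14, 11, 5]
j=2: 12>5, skip
j=3: 15>5, skip
j=4: 13>5, skip
j=5: 10>5, skip
j=6: 8>5, skip
j=7: 14>5, skip
j=8: 11>5, skip
swap(1,9) ⇒ [4, 5, 12, 15, 13, 10, 8, 14, 11, 6]; return 1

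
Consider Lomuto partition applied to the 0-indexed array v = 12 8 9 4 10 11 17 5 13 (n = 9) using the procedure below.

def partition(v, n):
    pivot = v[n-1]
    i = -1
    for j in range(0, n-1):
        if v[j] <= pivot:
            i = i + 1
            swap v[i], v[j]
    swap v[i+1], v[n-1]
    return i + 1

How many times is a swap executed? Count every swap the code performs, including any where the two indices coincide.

pivot=13, i=-1
j=0: 12≤13, i=0, swap(0,0) ⇒ 12 8 9 4 10 11 17 5 13
j=1: 8≤13, i=1, swap(1,1) ⇒ 12 8 9 4 10 11 17 5 13
j=2: 9≤13, i=2, swap(2,2) ⇒ 12 8 9 4 10 11 17 5 13
j=3: 4≤13, i=3, swap(3,3) ⇒ 12 8 9 4 10 11 17 5 13
j=4: 10≤13, i=4, swap(4,4) ⇒ 12 8 9 4 10 11 17 5 13
j=5: 11≤13, i=5, swap(5,5) ⇒ 12 8 9 4 10 11 17 5 13
j=6: 17>13, skip
j=7: 5≤13, i=6, swap(6,7) ⇒ 12 8 9 4 10 11 5 17 13
swap(7,8) ⇒ 12 8 9 4 10 11 5 13 17; return 7

8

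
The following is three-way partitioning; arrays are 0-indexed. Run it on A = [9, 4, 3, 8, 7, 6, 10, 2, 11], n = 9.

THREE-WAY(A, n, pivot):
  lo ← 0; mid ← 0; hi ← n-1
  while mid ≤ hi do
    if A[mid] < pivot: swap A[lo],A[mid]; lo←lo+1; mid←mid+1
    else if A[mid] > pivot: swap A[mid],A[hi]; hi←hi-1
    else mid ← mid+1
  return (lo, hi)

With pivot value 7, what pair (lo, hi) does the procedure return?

pivot = 7; lo=0, mid=0, hi=8
A[mid]=9>7: swap A[0],A[8]; hi=7 → [11, 4, 3, 8, 7, 6, 10, 2, 9]
A[mid]=11>7: swap A[0],A[7]; hi=6 → [2, 4, 3, 8, 7, 6, 10, 11, 9]
A[mid]=2<7: swap A[0],A[0]; lo=1,mid=1 → [2, 4, 3, 8, 7, 6, 10, 11, 9]
A[mid]=4<7: swap A[1],A[1]; lo=2,mid=2 → [2, 4, 3, 8, 7, 6, 10, 11, 9]
A[mid]=3<7: swap A[2],A[2]; lo=3,mid=3 → [2, 4, 3, 8, 7, 6, 10, 11, 9]
A[mid]=8>7: swap A[3],A[6]; hi=5 → [2, 4, 3, 10, 7, 6, 8, 11, 9]
A[mid]=10>7: swap A[3],A[5]; hi=4 → [2, 4, 3, 6, 7, 10, 8, 11, 9]
A[mid]=6<7: swap A[3],A[3]; lo=4,mid=4 → [2, 4, 3, 6, 7, 10, 8, 11, 9]
A[mid]=7=7: mid=5
end: lo=4, hi=4; A = [2, 4, 3, 6, 7, 10, 8, 11, 9]

(4, 4)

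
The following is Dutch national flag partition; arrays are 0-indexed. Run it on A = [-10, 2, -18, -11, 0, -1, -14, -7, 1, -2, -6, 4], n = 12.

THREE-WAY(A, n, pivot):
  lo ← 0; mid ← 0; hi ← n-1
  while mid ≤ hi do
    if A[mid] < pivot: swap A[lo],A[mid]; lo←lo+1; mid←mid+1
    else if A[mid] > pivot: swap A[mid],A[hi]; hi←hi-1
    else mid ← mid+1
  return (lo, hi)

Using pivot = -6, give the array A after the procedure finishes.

pivot = -6; lo=0, mid=0, hi=11
A[mid]=-10<-6: swap A[0],A[0]; lo=1,mid=1 → [-10, 2, -18, -11, 0, -1, -14, -7, 1, -2, -6, 4]
A[mid]=2>-6: swap A[1],A[11]; hi=10 → [-10, 4, -18, -11, 0, -1, -14, -7, 1, -2, -6, 2]
A[mid]=4>-6: swap A[1],A[10]; hi=9 → [-10, -6, -18, -11, 0, -1, -14, -7, 1, -2, 4, 2]
A[mid]=-6=-6: mid=2
A[mid]=-18<-6: swap A[1],A[2]; lo=2,mid=3 → [-10, -18, -6, -11, 0, -1, -14, -7, 1, -2, 4, 2]
A[mid]=-11<-6: swap A[2],A[3]; lo=3,mid=4 → [-10, -18, -11, -6, 0, -1, -14, -7, 1, -2, 4, 2]
A[mid]=0>-6: swap A[4],A[9]; hi=8 → [-10, -18, -11, -6, -2, -1, -14, -7, 1, 0, 4, 2]
A[mid]=-2>-6: swap A[4],A[8]; hi=7 → [-10, -18, -11, -6, 1, -1, -14, -7, -2, 0, 4, 2]
A[mid]=1>-6: swap A[4],A[7]; hi=6 → [-10, -18, -11, -6, -7, -1, -14, 1, -2, 0, 4, 2]
A[mid]=-7<-6: swap A[3],A[4]; lo=4,mid=5 → [-10, -18, -11, -7, -6, -1, -14, 1, -2, 0, 4, 2]
A[mid]=-1>-6: swap A[5],A[6]; hi=5 → [-10, -18, -11, -7, -6, -14, -1, 1, -2, 0, 4, 2]
A[mid]=-14<-6: swap A[4],A[5]; lo=5,mid=6 → [-10, -18, -11, -7, -14, -6, -1, 1, -2, 0, 4, 2]
end: lo=5, hi=5; A = [-10, -18, -11, -7, -14, -6, -1, 1, -2, 0, 4, 2]

[-10, -18, -11, -7, -14, -6, -1, 1, -2, 0, 4, 2]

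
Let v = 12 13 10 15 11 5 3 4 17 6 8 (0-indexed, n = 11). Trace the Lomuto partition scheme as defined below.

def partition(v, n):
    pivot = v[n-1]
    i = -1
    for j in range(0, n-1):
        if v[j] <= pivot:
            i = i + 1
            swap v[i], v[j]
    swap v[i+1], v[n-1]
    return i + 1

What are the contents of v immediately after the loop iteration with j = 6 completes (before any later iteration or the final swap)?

5 3 10 15 11 12 13 4 17 6 8

pivot=8, i=-1
j=0: 12>8, skip
j=1: 13>8, skip
j=2: 10>8, skip
j=3: 15>8, skip
j=4: 11>8, skip
j=5: 5≤8, i=0, swap(0,5) ⇒ 5 13 10 15 11 12 3 4 17 6 8
j=6: 3≤8, i=1, swap(1,6) ⇒ 5 3 10 15 11 12 13 4 17 6 8
(after j=6) v = 5 3 10 15 11 12 13 4 17 6 8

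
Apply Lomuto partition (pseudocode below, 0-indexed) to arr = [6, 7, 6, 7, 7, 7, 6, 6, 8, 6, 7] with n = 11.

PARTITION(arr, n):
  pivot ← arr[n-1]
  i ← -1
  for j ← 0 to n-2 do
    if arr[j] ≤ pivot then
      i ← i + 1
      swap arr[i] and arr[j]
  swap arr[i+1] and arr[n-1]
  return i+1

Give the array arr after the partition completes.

[6, 7, 6, 7, 7, 7, 6, 6, 6, 7, 8]

pivot=7, i=-1
j=0: 6≤7, i=0, swap(0,0) ⇒ [6, 7, 6, 7, 7, 7, 6, 6, 8, 6, 7]
j=1: 7≤7, i=1, swap(1,1) ⇒ [6, 7, 6, 7, 7, 7, 6, 6, 8, 6, 7]
j=2: 6≤7, i=2, swap(2,2) ⇒ [6, 7, 6, 7, 7, 7, 6, 6, 8, 6, 7]
j=3: 7≤7, i=3, swap(3,3) ⇒ [6, 7, 6, 7, 7, 7, 6, 6, 8, 6, 7]
j=4: 7≤7, i=4, swap(4,4) ⇒ [6, 7, 6, 7, 7, 7, 6, 6, 8, 6, 7]
j=5: 7≤7, i=5, swap(5,5) ⇒ [6, 7, 6, 7, 7, 7, 6, 6, 8, 6, 7]
j=6: 6≤7, i=6, swap(6,6) ⇒ [6, 7, 6, 7, 7, 7, 6, 6, 8, 6, 7]
j=7: 6≤7, i=7, swap(7,7) ⇒ [6, 7, 6, 7, 7, 7, 6, 6, 8, 6, 7]
j=8: 8>7, skip
j=9: 6≤7, i=8, swap(8,9) ⇒ [6, 7, 6, 7, 7, 7, 6, 6, 6, 8, 7]
swap(9,10) ⇒ [6, 7, 6, 7, 7, 7, 6, 6, 6, 7, 8]; return 9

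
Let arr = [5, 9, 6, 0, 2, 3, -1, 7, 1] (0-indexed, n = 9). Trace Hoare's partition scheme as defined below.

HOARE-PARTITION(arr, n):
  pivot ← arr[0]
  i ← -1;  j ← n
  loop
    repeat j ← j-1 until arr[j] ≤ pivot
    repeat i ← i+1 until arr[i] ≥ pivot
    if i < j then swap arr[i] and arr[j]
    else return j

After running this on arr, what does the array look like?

pivot=5
j stops at 8 (1), i stops at 0 (5); swap ⇒ [1, 9, 6, 0, 2, 3, -1, 7, 5]
j stops at 6 (-1), i stops at 1 (9); swap ⇒ [1, -1, 6, 0, 2, 3, 9, 7, 5]
j stops at 5 (3), i stops at 2 (6); swap ⇒ [1, -1, 3, 0, 2, 6, 9, 7, 5]
j stops at 4, i stops at 5; i≥j ⇒ return 4. arr=[1, -1, 3, 0, 2, 6, 9, 7, 5]

[1, -1, 3, 0, 2, 6, 9, 7, 5]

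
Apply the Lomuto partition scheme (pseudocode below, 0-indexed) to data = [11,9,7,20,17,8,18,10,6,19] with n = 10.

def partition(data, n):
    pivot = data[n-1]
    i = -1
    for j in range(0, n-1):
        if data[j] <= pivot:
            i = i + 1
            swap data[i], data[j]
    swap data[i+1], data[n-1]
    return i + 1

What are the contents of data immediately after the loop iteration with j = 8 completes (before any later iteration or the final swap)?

pivot=19, i=-1
j=0: 11≤19, i=0, swap(0,0) ⇒ [11,9,7,20,17,8,18,10,6,19]
j=1: 9≤19, i=1, swap(1,1) ⇒ [11,9,7,20,17,8,18,10,6,19]
j=2: 7≤19, i=2, swap(2,2) ⇒ [11,9,7,20,17,8,18,10,6,19]
j=3: 20>19, skip
j=4: 17≤19, i=3, swap(3,4) ⇒ [11,9,7,17,20,8,18,10,6,19]
j=5: 8≤19, i=4, swap(4,5) ⇒ [11,9,7,17,8,20,18,10,6,19]
j=6: 18≤19, i=5, swap(5,6) ⇒ [11,9,7,17,8,18,20,10,6,19]
j=7: 10≤19, i=6, swap(6,7) ⇒ [11,9,7,17,8,18,10,20,6,19]
j=8: 6≤19, i=7, swap(7,8) ⇒ [11,9,7,17,8,18,10,6,20,19]
(after j=8) data = [11,9,7,17,8,18,10,6,20,19]

[11,9,7,17,8,18,10,6,20,19]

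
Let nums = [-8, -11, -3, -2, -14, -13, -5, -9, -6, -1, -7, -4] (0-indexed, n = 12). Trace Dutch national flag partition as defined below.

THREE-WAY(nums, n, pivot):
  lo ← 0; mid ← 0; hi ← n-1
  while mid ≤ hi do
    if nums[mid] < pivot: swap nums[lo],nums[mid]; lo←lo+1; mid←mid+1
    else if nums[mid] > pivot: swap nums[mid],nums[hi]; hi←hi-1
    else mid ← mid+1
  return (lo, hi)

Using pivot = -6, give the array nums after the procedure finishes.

[-8, -11, -7, -14, -13, -9, -6, -5, -1, -2, -4, -3]

pivot = -6; lo=0, mid=0, hi=11
nums[mid]=-8<-6: swap nums[0],nums[0]; lo=1,mid=1 → [-8, -11, -3, -2, -14, -13, -5, -9, -6, -1, -7, -4]
nums[mid]=-11<-6: swap nums[1],nums[1]; lo=2,mid=2 → [-8, -11, -3, -2, -14, -13, -5, -9, -6, -1, -7, -4]
nums[mid]=-3>-6: swap nums[2],nums[11]; hi=10 → [-8, -11, -4, -2, -14, -13, -5, -9, -6, -1, -7, -3]
nums[mid]=-4>-6: swap nums[2],nums[10]; hi=9 → [-8, -11, -7, -2, -14, -13, -5, -9, -6, -1, -4, -3]
nums[mid]=-7<-6: swap nums[2],nums[2]; lo=3,mid=3 → [-8, -11, -7, -2, -14, -13, -5, -9, -6, -1, -4, -3]
nums[mid]=-2>-6: swap nums[3],nums[9]; hi=8 → [-8, -11, -7, -1, -14, -13, -5, -9, -6, -2, -4, -3]
nums[mid]=-1>-6: swap nums[3],nums[8]; hi=7 → [-8, -11, -7, -6, -14, -13, -5, -9, -1, -2, -4, -3]
nums[mid]=-6=-6: mid=4
nums[mid]=-14<-6: swap nums[3],nums[4]; lo=4,mid=5 → [-8, -11, -7, -14, -6, -13, -5, -9, -1, -2, -4, -3]
nums[mid]=-13<-6: swap nums[4],nums[5]; lo=5,mid=6 → [-8, -11, -7, -14, -13, -6, -5, -9, -1, -2, -4, -3]
nums[mid]=-5>-6: swap nums[6],nums[7]; hi=6 → [-8, -11, -7, -14, -13, -6, -9, -5, -1, -2, -4, -3]
nums[mid]=-9<-6: swap nums[5],nums[6]; lo=6,mid=7 → [-8, -11, -7, -14, -13, -9, -6, -5, -1, -2, -4, -3]
end: lo=6, hi=6; nums = [-8, -11, -7, -14, -13, -9, -6, -5, -1, -2, -4, -3]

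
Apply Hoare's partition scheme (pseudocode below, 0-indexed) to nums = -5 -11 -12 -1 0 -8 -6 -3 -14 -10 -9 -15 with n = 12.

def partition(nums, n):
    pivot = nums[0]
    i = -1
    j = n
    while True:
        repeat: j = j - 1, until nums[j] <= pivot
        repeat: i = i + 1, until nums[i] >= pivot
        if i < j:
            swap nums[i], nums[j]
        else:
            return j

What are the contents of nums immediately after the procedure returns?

-15 -11 -12 -9 -10 -8 -6 -14 -3 0 -1 -5

pivot = nums[0] = -5; i = -1, j = 12
j→11 (nums[11]=-15≤-5), i→0 (nums[0]=-5≥-5); i<j, swap → -15 -11 -12 -1 0 -8 -6 -3 -14 -10 -9 -5
j→10 (nums[10]=-9≤-5), i→3 (nums[3]=-1≥-5); i<j, swap → -15 -11 -12 -9 0 -8 -6 -3 -14 -10 -1 -5
j→9 (nums[9]=-10≤-5), i→4 (nums[4]=0≥-5); i<j, swap → -15 -11 -12 -9 -10 -8 -6 -3 -14 0 -1 -5
j→8 (nums[8]=-14≤-5), i→7 (nums[7]=-3≥-5); i<j, swap → -15 -11 -12 -9 -10 -8 -6 -14 -3 0 -1 -5
j→7, i→8; i≥j, return j=7. nums = -15 -11 -12 -9 -10 -8 -6 -14 -3 0 -1 -5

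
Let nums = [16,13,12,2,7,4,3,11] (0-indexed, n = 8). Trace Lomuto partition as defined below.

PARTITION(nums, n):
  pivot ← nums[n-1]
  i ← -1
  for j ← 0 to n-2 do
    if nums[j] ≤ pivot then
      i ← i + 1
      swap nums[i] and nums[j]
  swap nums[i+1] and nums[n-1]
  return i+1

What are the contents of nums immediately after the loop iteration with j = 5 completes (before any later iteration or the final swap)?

[2,7,4,16,13,12,3,11]

pivot = nums[7] = 11; i = -1
j=0: nums[0]=16 > 11 → no swap
j=1: nums[1]=13 > 11 → no swap
j=2: nums[2]=12 > 11 → no swap
j=3: nums[3]=2 ≤ 11 → i=0, swap nums[0],nums[3] → [2,13,12,16,7,4,3,11]
j=4: nums[4]=7 ≤ 11 → i=1, swap nums[1],nums[4] → [2,7,12,16,13,4,3,11]
j=5: nums[5]=4 ≤ 11 → i=2, swap nums[2],nums[5] → [2,7,4,16,13,12,3,11]
(after j=5) nums = [2,7,4,16,13,12,3,11]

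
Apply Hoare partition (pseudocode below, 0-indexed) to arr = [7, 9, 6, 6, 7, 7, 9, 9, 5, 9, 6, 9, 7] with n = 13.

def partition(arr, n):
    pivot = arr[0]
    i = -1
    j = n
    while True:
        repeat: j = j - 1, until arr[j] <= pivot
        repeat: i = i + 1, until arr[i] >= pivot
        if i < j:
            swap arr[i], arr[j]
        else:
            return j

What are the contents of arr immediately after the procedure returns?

pivot=7
j stops at 12 (7), i stops at 0 (7); swap ⇒ [7, 9, 6, 6, 7, 7, 9, 9, 5, 9, 6, 9, 7]
j stops at 10 (6), i stops at 1 (9); swap ⇒ [7, 6, 6, 6, 7, 7, 9, 9, 5, 9, 9, 9, 7]
j stops at 8 (5), i stops at 4 (7); swap ⇒ [7, 6, 6, 6, 5, 7, 9, 9, 7, 9, 9, 9, 7]
j stops at 5, i stops at 5; i≥j ⇒ return 5. arr=[7, 6, 6, 6, 5, 7, 9, 9, 7, 9, 9, 9, 7]

[7, 6, 6, 6, 5, 7, 9, 9, 7, 9, 9, 9, 7]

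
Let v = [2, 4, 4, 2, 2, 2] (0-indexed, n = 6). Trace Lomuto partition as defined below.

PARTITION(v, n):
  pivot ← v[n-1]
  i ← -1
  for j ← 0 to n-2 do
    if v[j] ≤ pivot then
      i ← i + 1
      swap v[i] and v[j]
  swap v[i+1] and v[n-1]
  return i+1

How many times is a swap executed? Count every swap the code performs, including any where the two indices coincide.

4

pivot = v[5] = 2; i = -1
j=0: v[0]=2 ≤ 2 → i=0, swap v[0],v[0] (no change) → [2, 4, 4, 2, 2, 2]
j=1: v[1]=4 > 2 → no swap
j=2: v[2]=4 > 2 → no swap
j=3: v[3]=2 ≤ 2 → i=1, swap v[1],v[3] → [2, 2, 4, 4, 2, 2]
j=4: v[4]=2 ≤ 2 → i=2, swap v[2],v[4] → [2, 2, 2, 4, 4, 2]
final swap v[3],v[5] → [2, 2, 2, 2, 4, 4]; return 3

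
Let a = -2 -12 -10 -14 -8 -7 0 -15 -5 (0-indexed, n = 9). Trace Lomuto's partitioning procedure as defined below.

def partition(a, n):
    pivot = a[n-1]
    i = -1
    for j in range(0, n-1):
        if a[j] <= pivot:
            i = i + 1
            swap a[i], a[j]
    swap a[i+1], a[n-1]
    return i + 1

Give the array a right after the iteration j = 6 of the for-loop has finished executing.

pivot=-5, i=-1
j=0: -2>-5, skip
j=1: -12≤-5, i=0, swap(0,1) ⇒ -12 -2 -10 -14 -8 -7 0 -15 -5
j=2: -10≤-5, i=1, swap(1,2) ⇒ -12 -10 -2 -14 -8 -7 0 -15 -5
j=3: -14≤-5, i=2, swap(2,3) ⇒ -12 -10 -14 -2 -8 -7 0 -15 -5
j=4: -8≤-5, i=3, swap(3,4) ⇒ -12 -10 -14 -8 -2 -7 0 -15 -5
j=5: -7≤-5, i=4, swap(4,5) ⇒ -12 -10 -14 -8 -7 -2 0 -15 -5
j=6: 0>-5, skip
(after j=6) a = -12 -10 -14 -8 -7 -2 0 -15 -5

-12 -10 -14 -8 -7 -2 0 -15 -5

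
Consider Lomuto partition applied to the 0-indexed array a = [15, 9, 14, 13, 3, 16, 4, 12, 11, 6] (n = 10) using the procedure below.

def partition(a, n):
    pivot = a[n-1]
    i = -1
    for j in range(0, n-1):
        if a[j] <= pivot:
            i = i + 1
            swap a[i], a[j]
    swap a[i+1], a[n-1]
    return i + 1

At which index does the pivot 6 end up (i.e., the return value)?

2

pivot = a[9] = 6; i = -1
j=0: a[0]=15 > 6 → no swap
j=1: a[1]=9 > 6 → no swap
j=2: a[2]=14 > 6 → no swap
j=3: a[3]=13 > 6 → no swap
j=4: a[4]=3 ≤ 6 → i=0, swap a[0],a[4] → [3, 9, 14, 13, 15, 16, 4, 12, 11, 6]
j=5: a[5]=16 > 6 → no swap
j=6: a[6]=4 ≤ 6 → i=1, swap a[1],a[6] → [3, 4, 14, 13, 15, 16, 9, 12, 11, 6]
j=7: a[7]=12 > 6 → no swap
j=8: a[8]=11 > 6 → no swap
final swap a[2],a[9] → [3, 4, 6, 13, 15, 16, 9, 12, 11, 14]; return 2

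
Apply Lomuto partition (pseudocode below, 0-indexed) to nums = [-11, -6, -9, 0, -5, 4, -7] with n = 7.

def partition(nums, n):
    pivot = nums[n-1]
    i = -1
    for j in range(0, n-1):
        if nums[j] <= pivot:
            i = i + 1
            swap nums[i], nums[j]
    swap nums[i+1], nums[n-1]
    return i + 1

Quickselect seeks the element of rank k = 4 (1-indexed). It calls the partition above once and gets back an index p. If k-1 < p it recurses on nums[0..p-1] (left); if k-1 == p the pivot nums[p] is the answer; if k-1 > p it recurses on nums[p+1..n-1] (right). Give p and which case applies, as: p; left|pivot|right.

2; right

pivot=-7, i=-1
j=0: -11≤-7, i=0, swap(0,0) ⇒ [-11, -6, -9, 0, -5, 4, -7]
j=1: -6>-7, skip
j=2: -9≤-7, i=1, swap(1,2) ⇒ [-11, -9, -6, 0, -5, 4, -7]
j=3: 0>-7, skip
j=4: -5>-7, skip
j=5: 4>-7, skip
swap(2,6) ⇒ [-11, -9, -7, 0, -5, 4, -6]; return 2
p = 2; k-1 = 3 > 2 ⇒ right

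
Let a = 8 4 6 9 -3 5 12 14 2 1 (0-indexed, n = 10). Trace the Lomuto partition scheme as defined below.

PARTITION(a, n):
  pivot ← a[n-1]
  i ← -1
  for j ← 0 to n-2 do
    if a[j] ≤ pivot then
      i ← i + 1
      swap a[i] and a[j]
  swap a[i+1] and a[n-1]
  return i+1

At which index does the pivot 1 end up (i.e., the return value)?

pivot=1, i=-1
j=0: 8>1, skip
j=1: 4>1, skip
j=2: 6>1, skip
j=3: 9>1, skip
j=4: -3≤1, i=0, swap(0,4) ⇒ -3 4 6 9 8 5 12 14 2 1
j=5: 5>1, skip
j=6: 12>1, skip
j=7: 14>1, skip
j=8: 2>1, skip
swap(1,9) ⇒ -3 1 6 9 8 5 12 14 2 4; return 1

1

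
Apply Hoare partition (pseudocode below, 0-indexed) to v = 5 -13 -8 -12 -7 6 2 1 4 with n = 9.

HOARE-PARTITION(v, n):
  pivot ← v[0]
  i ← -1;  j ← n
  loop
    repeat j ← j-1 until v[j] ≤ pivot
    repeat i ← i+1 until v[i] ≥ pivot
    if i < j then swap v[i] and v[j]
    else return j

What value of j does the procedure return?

pivot = v[0] = 5; i = -1, j = 9
j→8 (v[8]=4≤5), i→0 (v[0]=5≥5); i<j, swap → 4 -13 -8 -12 -7 6 2 1 5
j→7 (v[7]=1≤5), i→5 (v[5]=6≥5); i<j, swap → 4 -13 -8 -12 -7 1 2 6 5
j→6, i→7; i≥j, return j=6. v = 4 -13 -8 -12 -7 1 2 6 5

6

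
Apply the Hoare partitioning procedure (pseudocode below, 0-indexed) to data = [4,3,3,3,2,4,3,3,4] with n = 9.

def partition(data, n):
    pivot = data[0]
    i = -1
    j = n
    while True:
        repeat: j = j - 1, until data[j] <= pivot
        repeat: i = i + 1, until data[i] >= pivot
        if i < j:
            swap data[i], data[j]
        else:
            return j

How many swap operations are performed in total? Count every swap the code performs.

2

pivot = data[0] = 4; i = -1, j = 9
j→8 (data[8]=4≤4), i→0 (data[0]=4≥4); i<j, swap → [4,3,3,3,2,4,3,3,4]
j→7 (data[7]=3≤4), i→5 (data[5]=4≥4); i<j, swap → [4,3,3,3,2,3,3,4,4]
j→6, i→7; i≥j, return j=6. data = [4,3,3,3,2,3,3,4,4]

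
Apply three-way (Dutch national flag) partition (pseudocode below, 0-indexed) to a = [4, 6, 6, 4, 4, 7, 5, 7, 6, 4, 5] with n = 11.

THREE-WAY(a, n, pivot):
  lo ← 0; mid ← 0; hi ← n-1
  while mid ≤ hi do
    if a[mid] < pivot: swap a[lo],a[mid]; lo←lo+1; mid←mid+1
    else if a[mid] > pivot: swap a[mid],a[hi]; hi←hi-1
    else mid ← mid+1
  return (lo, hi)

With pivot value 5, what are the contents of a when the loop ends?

pivot = 5; lo=0, mid=0, hi=10
a[mid]=4<5: swap a[0],a[0]; lo=1,mid=1 → [4, 6, 6, 4, 4, 7, 5, 7, 6, 4, 5]
a[mid]=6>5: swap a[1],a[10]; hi=9 → [4, 5, 6, 4, 4, 7, 5, 7, 6, 4, 6]
a[mid]=5=5: mid=2
a[mid]=6>5: swap a[2],a[9]; hi=8 → [4, 5, 4, 4, 4, 7, 5, 7, 6, 6, 6]
a[mid]=4<5: swap a[1],a[2]; lo=2,mid=3 → [4, 4, 5, 4, 4, 7, 5, 7, 6, 6, 6]
a[mid]=4<5: swap a[2],a[3]; lo=3,mid=4 → [4, 4, 4, 5, 4, 7, 5, 7, 6, 6, 6]
a[mid]=4<5: swap a[3],a[4]; lo=4,mid=5 → [4, 4, 4, 4, 5, 7, 5, 7, 6, 6, 6]
a[mid]=7>5: swap a[5],a[8]; hi=7 → [4, 4, 4, 4, 5, 6, 5, 7, 7, 6, 6]
a[mid]=6>5: swap a[5],a[7]; hi=6 → [4, 4, 4, 4, 5, 7, 5, 6, 7, 6, 6]
a[mid]=7>5: swap a[5],a[6]; hi=5 → [4, 4, 4, 4, 5, 5, 7, 6, 7, 6, 6]
a[mid]=5=5: mid=6
end: lo=4, hi=5; a = [4, 4, 4, 4, 5, 5, 7, 6, 7, 6, 6]

[4, 4, 4, 4, 5, 5, 7, 6, 7, 6, 6]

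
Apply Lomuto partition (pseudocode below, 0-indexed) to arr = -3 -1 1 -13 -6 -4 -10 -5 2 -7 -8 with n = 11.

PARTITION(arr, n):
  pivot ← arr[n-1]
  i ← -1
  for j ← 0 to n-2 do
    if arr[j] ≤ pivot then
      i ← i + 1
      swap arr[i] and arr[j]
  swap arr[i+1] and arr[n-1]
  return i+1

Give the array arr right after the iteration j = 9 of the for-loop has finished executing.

-13 -10 1 -3 -6 -4 -1 -5 2 -7 -8

pivot = arr[10] = -8; i = -1
j=0: arr[0]=-3 > -8 → no swap
j=1: arr[1]=-1 > -8 → no swap
j=2: arr[2]=1 > -8 → no swap
j=3: arr[3]=-13 ≤ -8 → i=0, swap arr[0],arr[3] → -13 -1 1 -3 -6 -4 -10 -5 2 -7 -8
j=4: arr[4]=-6 > -8 → no swap
j=5: arr[5]=-4 > -8 → no swap
j=6: arr[6]=-10 ≤ -8 → i=1, swap arr[1],arr[6] → -13 -10 1 -3 -6 -4 -1 -5 2 -7 -8
j=7: arr[7]=-5 > -8 → no swap
j=8: arr[8]=2 > -8 → no swap
j=9: arr[9]=-7 > -8 → no swap
(after j=9) arr = -13 -10 1 -3 -6 -4 -1 -5 2 -7 -8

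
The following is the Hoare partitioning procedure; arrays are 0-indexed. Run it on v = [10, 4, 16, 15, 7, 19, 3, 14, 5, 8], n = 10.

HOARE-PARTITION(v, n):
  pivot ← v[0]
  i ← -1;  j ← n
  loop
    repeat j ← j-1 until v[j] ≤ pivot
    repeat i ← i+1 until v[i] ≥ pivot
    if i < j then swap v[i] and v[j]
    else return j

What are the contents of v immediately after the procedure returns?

pivot = v[0] = 10; i = -1, j = 10
j→9 (v[9]=8≤10), i→0 (v[0]=10≥10); i<j, swap → [8, 4, 16, 15, 7, 19, 3, 14, 5, 10]
j→8 (v[8]=5≤10), i→2 (v[2]=16≥10); i<j, swap → [8, 4, 5, 15, 7, 19, 3, 14, 16, 10]
j→6 (v[6]=3≤10), i→3 (v[3]=15≥10); i<j, swap → [8, 4, 5, 3, 7, 19, 15, 14, 16, 10]
j→4, i→5; i≥j, return j=4. v = [8, 4, 5, 3, 7, 19, 15, 14, 16, 10]

[8, 4, 5, 3, 7, 19, 15, 14, 16, 10]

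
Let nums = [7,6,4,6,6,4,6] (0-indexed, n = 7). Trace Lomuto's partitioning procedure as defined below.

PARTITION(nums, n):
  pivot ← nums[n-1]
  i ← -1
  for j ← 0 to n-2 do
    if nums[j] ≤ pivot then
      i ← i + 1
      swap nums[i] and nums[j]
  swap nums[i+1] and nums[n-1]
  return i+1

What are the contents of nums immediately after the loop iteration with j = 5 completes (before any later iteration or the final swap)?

pivot = nums[6] = 6; i = -1
j=0: nums[0]=7 > 6 → no swap
j=1: nums[1]=6 ≤ 6 → i=0, swap nums[0],nums[1] → [6,7,4,6,6,4,6]
j=2: nums[2]=4 ≤ 6 → i=1, swap nums[1],nums[2] → [6,4,7,6,6,4,6]
j=3: nums[3]=6 ≤ 6 → i=2, swap nums[2],nums[3] → [6,4,6,7,6,4,6]
j=4: nums[4]=6 ≤ 6 → i=3, swap nums[3],nums[4] → [6,4,6,6,7,4,6]
j=5: nums[5]=4 ≤ 6 → i=4, swap nums[4],nums[5] → [6,4,6,6,4,7,6]
(after j=5) nums = [6,4,6,6,4,7,6]

[6,4,6,6,4,7,6]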